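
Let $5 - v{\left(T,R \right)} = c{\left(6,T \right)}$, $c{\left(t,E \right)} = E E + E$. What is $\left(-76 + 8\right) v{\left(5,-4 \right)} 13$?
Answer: $22100$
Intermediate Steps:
$c{\left(t,E \right)} = E + E^{2}$ ($c{\left(t,E \right)} = E^{2} + E = E + E^{2}$)
$v{\left(T,R \right)} = 5 - T \left(1 + T\right)$
$\left(-76 + 8\right) v{\left(5,-4 \right)} 13 = \left(-76 + 8\right) \left(5 - 5 \left(1 + 5\right)\right) 13 = - 68 \left(5 - 5 \cdot 6\right) 13 = - 68 \left(5 - 30\right) 13 = - 68 \left(\left(-25\right) 13\right) = \left(-68\right) \left(-325\right) = 22100$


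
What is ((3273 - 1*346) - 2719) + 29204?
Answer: 29412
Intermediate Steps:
((3273 - 1*346) - 2719) + 29204 = ((3273 - 346) - 2719) + 29204 = (2927 - 2719) + 29204 = 208 + 29204 = 29412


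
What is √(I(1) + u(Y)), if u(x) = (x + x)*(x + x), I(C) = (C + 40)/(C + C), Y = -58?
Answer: √53906/2 ≈ 116.09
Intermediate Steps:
I(C) = (40 + C)/(2*C) (I(C) = (40 + C)/((2*C)) = (40 + C)*(1/(2*C)) = (40 + C)/(2*C))
u(x) = 4*x² (u(x) = (2*x)*(2*x) = 4*x²)
√(I(1) + u(Y)) = √((½)*(40 + 1)/1 + 4*(-58)²) = √((½)*1*41 + 4*3364) = √(41/2 + 13456) = √(26953/2) = √53906/2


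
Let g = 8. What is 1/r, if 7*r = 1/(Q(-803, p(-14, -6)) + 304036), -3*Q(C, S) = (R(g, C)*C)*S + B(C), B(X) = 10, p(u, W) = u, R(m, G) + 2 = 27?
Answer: 4417336/3 ≈ 1.4724e+6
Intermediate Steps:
R(m, G) = 25 (R(m, G) = -2 + 27 = 25)
Q(C, S) = -10/3 - 25*C*S/3 (Q(C, S) = -((25*C)*S + 10)/3 = -(25*C*S + 10)/3 = -(10 + 25*C*S)/3 = -10/3 - 25*C*S/3)
r = 3/4417336 (r = 1/(7*((-10/3 - 25/3*(-803)*(-14)) + 304036)) = 1/(7*((-10/3 - 281050/3) + 304036)) = 1/(7*(-281060/3 + 304036)) = 1/(7*(631048/3)) = (⅐)*(3/631048) = 3/4417336 ≈ 6.7914e-7)
1/r = 1/(3/4417336) = 4417336/3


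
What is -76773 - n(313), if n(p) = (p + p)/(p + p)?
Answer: -76774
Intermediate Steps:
n(p) = 1 (n(p) = (2*p)/((2*p)) = (2*p)*(1/(2*p)) = 1)
-76773 - n(313) = -76773 - 1*1 = -76773 - 1 = -76774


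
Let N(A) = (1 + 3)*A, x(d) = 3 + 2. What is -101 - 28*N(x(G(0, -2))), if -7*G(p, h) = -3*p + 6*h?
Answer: -661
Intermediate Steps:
G(p, h) = -6*h/7 + 3*p/7 (G(p, h) = -(-3*p + 6*h)/7 = -6*h/7 + 3*p/7)
x(d) = 5
N(A) = 4*A
-101 - 28*N(x(G(0, -2))) = -101 - 112*5 = -101 - 28*20 = -101 - 560 = -661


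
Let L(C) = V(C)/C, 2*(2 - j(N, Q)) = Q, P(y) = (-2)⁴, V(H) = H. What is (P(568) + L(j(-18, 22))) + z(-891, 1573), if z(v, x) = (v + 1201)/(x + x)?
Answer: 26896/1573 ≈ 17.099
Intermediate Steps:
z(v, x) = (1201 + v)/(2*x) (z(v, x) = (1201 + v)/((2*x)) = (1201 + v)*(1/(2*x)) = (1201 + v)/(2*x))
P(y) = 16
j(N, Q) = 2 - Q/2
L(C) = 1 (L(C) = C/C = 1)
(P(568) + L(j(-18, 22))) + z(-891, 1573) = (16 + 1) + (½)*(1201 - 891)/1573 = 17 + (½)*(1/1573)*310 = 17 + 155/1573 = 26896/1573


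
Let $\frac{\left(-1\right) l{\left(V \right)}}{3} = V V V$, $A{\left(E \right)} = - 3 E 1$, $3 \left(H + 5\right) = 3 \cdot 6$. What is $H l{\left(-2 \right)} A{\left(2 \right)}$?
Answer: $-144$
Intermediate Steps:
$H = 1$ ($H = -5 + \frac{3 \cdot 6}{3} = -5 + \frac{1}{3} \cdot 18 = -5 + 6 = 1$)
$A{\left(E \right)} = - 3 E$
$l{\left(V \right)} = - 3 V^{3}$ ($l{\left(V \right)} = - 3 V V V = - 3 V^{2} V = - 3 V^{3}$)
$H l{\left(-2 \right)} A{\left(2 \right)} = 1 \left(- 3 \left(-2\right)^{3}\right) \left(\left(-3\right) 2\right) = 1 \left(\left(-3\right) \left(-8\right)\right) \left(-6\right) = 1 \cdot 24 \left(-6\right) = 24 \left(-6\right) = -144$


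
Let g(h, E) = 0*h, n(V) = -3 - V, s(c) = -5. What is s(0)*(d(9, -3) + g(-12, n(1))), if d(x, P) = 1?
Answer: -5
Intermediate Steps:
g(h, E) = 0
s(0)*(d(9, -3) + g(-12, n(1))) = -5*(1 + 0) = -5*1 = -5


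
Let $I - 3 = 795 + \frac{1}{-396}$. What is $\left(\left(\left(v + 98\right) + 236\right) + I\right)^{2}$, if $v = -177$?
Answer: $\frac{143019356041}{156816} \approx 9.1202 \cdot 10^{5}$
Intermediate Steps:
$I = \frac{316007}{396}$ ($I = 3 + \left(795 + \frac{1}{-396}\right) = 3 + \left(795 - \frac{1}{396}\right) = 3 + \frac{314819}{396} = \frac{316007}{396} \approx 798.0$)
$\left(\left(\left(v + 98\right) + 236\right) + I\right)^{2} = \left(\left(\left(-177 + 98\right) + 236\right) + \frac{316007}{396}\right)^{2} = \left(\left(-79 + 236\right) + \frac{316007}{396}\right)^{2} = \left(157 + \frac{316007}{396}\right)^{2} = \left(\frac{378179}{396}\right)^{2} = \frac{143019356041}{156816}$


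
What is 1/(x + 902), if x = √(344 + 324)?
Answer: 451/406468 - √167/406468 ≈ 0.0010778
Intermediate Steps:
x = 2*√167 (x = √668 = 2*√167 ≈ 25.846)
1/(x + 902) = 1/(2*√167 + 902) = 1/(902 + 2*√167)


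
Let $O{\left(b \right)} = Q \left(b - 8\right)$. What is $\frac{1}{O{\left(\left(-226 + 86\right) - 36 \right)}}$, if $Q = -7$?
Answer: $\frac{1}{1288} \approx 0.0007764$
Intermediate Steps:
$O{\left(b \right)} = 56 - 7 b$ ($O{\left(b \right)} = - 7 \left(b - 8\right) = - 7 \left(-8 + b\right) = 56 - 7 b$)
$\frac{1}{O{\left(\left(-226 + 86\right) - 36 \right)}} = \frac{1}{56 - 7 \left(\left(-226 + 86\right) - 36\right)} = \frac{1}{56 - 7 \left(-140 - 36\right)} = \frac{1}{56 - -1232} = \frac{1}{56 + 1232} = \frac{1}{1288}$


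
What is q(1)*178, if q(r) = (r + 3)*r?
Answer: 712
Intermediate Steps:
q(r) = r*(3 + r) (q(r) = (3 + r)*r = r*(3 + r))
q(1)*178 = (1*(3 + 1))*178 = (1*4)*178 = 4*178 = 712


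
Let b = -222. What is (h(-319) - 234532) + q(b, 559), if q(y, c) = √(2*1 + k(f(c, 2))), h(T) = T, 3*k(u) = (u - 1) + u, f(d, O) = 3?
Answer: -234851 + √33/3 ≈ -2.3485e+5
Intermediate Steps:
k(u) = -⅓ + 2*u/3 (k(u) = ((u - 1) + u)/3 = ((-1 + u) + u)/3 = (-1 + 2*u)/3 = -⅓ + 2*u/3)
q(y, c) = √33/3 (q(y, c) = √(2*1 + (-⅓ + (⅔)*3)) = √(2 + (-⅓ + 2)) = √(2 + 5/3) = √(11/3) = √33/3)
(h(-319) - 234532) + q(b, 559) = (-319 - 234532) + √33/3 = -234851 + √33/3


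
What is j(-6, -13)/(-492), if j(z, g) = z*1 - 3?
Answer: 3/164 ≈ 0.018293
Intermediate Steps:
j(z, g) = -3 + z (j(z, g) = z - 3 = -3 + z)
j(-6, -13)/(-492) = (-3 - 6)/(-492) = -9*(-1/492) = 3/164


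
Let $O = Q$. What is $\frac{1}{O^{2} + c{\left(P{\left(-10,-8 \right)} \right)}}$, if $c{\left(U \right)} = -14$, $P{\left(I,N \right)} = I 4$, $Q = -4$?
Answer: $\frac{1}{2} \approx 0.5$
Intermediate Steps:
$P{\left(I,N \right)} = 4 I$
$O = -4$
$\frac{1}{O^{2} + c{\left(P{\left(-10,-8 \right)} \right)}} = \frac{1}{\left(-4\right)^{2} - 14} = \frac{1}{16 - 14} = \frac{1}{2}$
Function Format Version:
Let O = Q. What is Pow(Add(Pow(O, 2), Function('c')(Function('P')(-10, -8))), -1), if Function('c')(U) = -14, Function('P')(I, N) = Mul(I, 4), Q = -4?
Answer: Rational(1, 2) ≈ 0.50000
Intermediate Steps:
Function('P')(I, N) = Mul(4, I)
O = -4
Pow(Add(Pow(O, 2), Function('c')(Function('P')(-10, -8))), -1) = Pow(Add(Pow(-4, 2), -14), -1) = Pow(Add(16, -14), -1) = Pow(2, -1) = Rational(1, 2)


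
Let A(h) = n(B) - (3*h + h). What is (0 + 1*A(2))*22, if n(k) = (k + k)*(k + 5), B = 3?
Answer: 880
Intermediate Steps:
n(k) = 2*k*(5 + k) (n(k) = (2*k)*(5 + k) = 2*k*(5 + k))
A(h) = 48 - 4*h (A(h) = 2*3*(5 + 3) - (3*h + h) = 2*3*8 - 4*h = 48 - 4*h)
(0 + 1*A(2))*22 = (0 + 1*(48 - 4*2))*22 = (0 + 1*(48 - 8))*22 = (0 + 1*40)*22 = (0 + 40)*22 = 40*22 = 880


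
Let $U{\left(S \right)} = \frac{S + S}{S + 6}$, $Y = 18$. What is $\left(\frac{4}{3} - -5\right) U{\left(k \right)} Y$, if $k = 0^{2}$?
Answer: $0$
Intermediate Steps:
$k = 0$
$U{\left(S \right)} = \frac{2 S}{6 + S}$
$\left(\frac{4}{3} - -5\right) U{\left(k \right)} Y = \left(\frac{4}{3} - -5\right) 2 \cdot 0 \frac{1}{6 + 0} \cdot 18 = \left(4 \cdot \frac{1}{3} + 5\right) 2 \cdot 0 \cdot \frac{1}{6} \cdot 18 = \left(\frac{4}{3} + 5\right) 2 \cdot 0 \cdot \frac{1}{6} \cdot 18 = \frac{19}{3} \cdot 0 \cdot 18 = 0 \cdot 18 = 0$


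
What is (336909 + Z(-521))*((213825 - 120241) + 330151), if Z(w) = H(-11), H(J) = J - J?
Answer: 142760135115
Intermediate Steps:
H(J) = 0
Z(w) = 0
(336909 + Z(-521))*((213825 - 120241) + 330151) = (336909 + 0)*((213825 - 120241) + 330151) = 336909*(93584 + 330151) = 336909*423735 = 142760135115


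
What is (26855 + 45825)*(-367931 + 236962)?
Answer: -9518826920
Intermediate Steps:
(26855 + 45825)*(-367931 + 236962) = 72680*(-130969) = -9518826920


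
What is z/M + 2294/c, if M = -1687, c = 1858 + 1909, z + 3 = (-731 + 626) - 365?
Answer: 5651769/6354929 ≈ 0.88935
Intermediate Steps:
z = -473 (z = -3 + ((-731 + 626) - 365) = -3 + (-105 - 365) = -3 - 470 = -473)
c = 3767
z/M + 2294/c = -473/(-1687) + 2294/3767 = -473*(-1/1687) + 2294*(1/3767) = 473/1687 + 2294/3767 = 5651769/6354929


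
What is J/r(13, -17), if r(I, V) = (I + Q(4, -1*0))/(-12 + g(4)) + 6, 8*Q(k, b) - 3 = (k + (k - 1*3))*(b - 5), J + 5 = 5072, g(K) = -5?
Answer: 344556/367 ≈ 938.84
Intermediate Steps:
J = 5067 (J = -5 + 5072 = 5067)
Q(k, b) = 3/8 + (-5 + b)*(-3 + 2*k)/8 (Q(k, b) = 3/8 + ((k + (k - 1*3))*(b - 5))/8 = 3/8 + ((k + (k - 3))*(-5 + b))/8 = 3/8 + ((k + (-3 + k))*(-5 + b))/8 = 3/8 + ((-3 + 2*k)*(-5 + b))/8 = 3/8 + ((-5 + b)*(-3 + 2*k))/8 = 3/8 + (-5 + b)*(-3 + 2*k)/8)
r(I, V) = 419/68 - I/17 (r(I, V) = (I + (9/4 - 5/4*4 - (-3)*0/8 + (1/4)*(-1*0)*4))/(-12 - 5) + 6 = (I + (9/4 - 5 - 3/8*0 + (1/4)*0*4))/(-17) + 6 = (I + (9/4 - 5 + 0 + 0))*(-1/17) + 6 = (I - 11/4)*(-1/17) + 6 = (-11/4 + I)*(-1/17) + 6 = (11/68 - I/17) + 6 = 419/68 - I/17)
J/r(13, -17) = 5067/(419/68 - 1/17*13) = 5067/(419/68 - 13/17) = 5067/(367/68) = 5067*(68/367) = 344556/367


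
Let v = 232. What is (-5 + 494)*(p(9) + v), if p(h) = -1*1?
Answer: 112959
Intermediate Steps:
p(h) = -1
(-5 + 494)*(p(9) + v) = (-5 + 494)*(-1 + 232) = 489*231 = 112959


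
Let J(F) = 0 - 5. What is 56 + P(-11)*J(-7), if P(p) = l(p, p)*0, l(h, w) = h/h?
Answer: 56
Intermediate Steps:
l(h, w) = 1
J(F) = -5
P(p) = 0 (P(p) = 1*0 = 0)
56 + P(-11)*J(-7) = 56 + 0*(-5) = 56 + 0 = 56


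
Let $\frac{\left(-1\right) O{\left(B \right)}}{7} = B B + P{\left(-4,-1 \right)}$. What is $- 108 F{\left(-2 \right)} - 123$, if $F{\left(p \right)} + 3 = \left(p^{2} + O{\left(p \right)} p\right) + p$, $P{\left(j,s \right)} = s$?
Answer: $-4551$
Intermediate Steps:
$O{\left(B \right)} = 7 - 7 B^{2}$ ($O{\left(B \right)} = - 7 \left(B B - 1\right) = - 7 \left(B^{2} - 1\right) = - 7 \left(-1 + B^{2}\right) = 7 - 7 B^{2}$)
$F{\left(p \right)} = -3 + p + p^{2} + p \left(7 - 7 p^{2}\right)$ ($F{\left(p \right)} = -3 + \left(\left(p^{2} + \left(7 - 7 p^{2}\right) p\right) + p\right) = -3 + \left(\left(p^{2} + p \left(7 - 7 p^{2}\right)\right) + p\right) = -3 + \left(p + p^{2} + p \left(7 - 7 p^{2}\right)\right) = -3 + p + p^{2} + p \left(7 - 7 p^{2}\right)$)
$- 108 F{\left(-2 \right)} - 123 = - 108 \left(-3 + \left(-2\right)^{2} - 7 \left(-2\right)^{3} + 8 \left(-2\right)\right) - 123 = - 108 \left(-3 + 4 - -56 - 16\right) - 123 = - 108 \left(-3 + 4 + 56 - 16\right) - 123 = \left(-108\right) 41 - 123 = -4428 - 123 = -4551$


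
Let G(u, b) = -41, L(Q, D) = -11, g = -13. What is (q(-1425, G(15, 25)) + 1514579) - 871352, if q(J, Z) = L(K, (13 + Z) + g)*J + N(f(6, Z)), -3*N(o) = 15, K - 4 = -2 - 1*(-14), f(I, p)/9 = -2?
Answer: 658897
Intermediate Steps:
f(I, p) = -18 (f(I, p) = 9*(-2) = -18)
K = 16 (K = 4 + (-2 - 1*(-14)) = 4 + (-2 + 14) = 4 + 12 = 16)
N(o) = -5 (N(o) = -⅓*15 = -5)
q(J, Z) = -5 - 11*J (q(J, Z) = -11*J - 5 = -5 - 11*J)
(q(-1425, G(15, 25)) + 1514579) - 871352 = ((-5 - 11*(-1425)) + 1514579) - 871352 = ((-5 + 15675) + 1514579) - 871352 = (15670 + 1514579) - 871352 = 1530249 - 871352 = 658897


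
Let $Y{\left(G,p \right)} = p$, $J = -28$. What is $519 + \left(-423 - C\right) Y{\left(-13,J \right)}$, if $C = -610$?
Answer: $-4717$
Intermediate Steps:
$519 + \left(-423 - C\right) Y{\left(-13,J \right)} = 519 + \left(-423 - -610\right) \left(-28\right) = 519 + \left(-423 + 610\right) \left(-28\right) = 519 + 187 \left(-28\right) = 519 - 5236 = -4717$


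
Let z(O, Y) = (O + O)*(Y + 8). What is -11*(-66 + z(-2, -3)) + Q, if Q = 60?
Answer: 1006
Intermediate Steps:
z(O, Y) = 2*O*(8 + Y) (z(O, Y) = (2*O)*(8 + Y) = 2*O*(8 + Y))
-11*(-66 + z(-2, -3)) + Q = -11*(-66 + 2*(-2)*(8 - 3)) + 60 = -11*(-66 + 2*(-2)*5) + 60 = -11*(-66 - 20) + 60 = -11*(-86) + 60 = 946 + 60 = 1006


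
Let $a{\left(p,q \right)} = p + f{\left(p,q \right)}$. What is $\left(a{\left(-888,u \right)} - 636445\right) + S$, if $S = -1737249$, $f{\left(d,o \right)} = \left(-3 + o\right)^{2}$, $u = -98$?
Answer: $-2364381$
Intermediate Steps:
$a{\left(p,q \right)} = p + \left(-3 + q\right)^{2}$
$\left(a{\left(-888,u \right)} - 636445\right) + S = \left(\left(-888 + \left(-3 - 98\right)^{2}\right) - 636445\right) - 1737249 = \left(\left(-888 + \left(-101\right)^{2}\right) - 636445\right) - 1737249 = \left(\left(-888 + 10201\right) - 636445\right) - 1737249 = \left(9313 - 636445\right) - 1737249 = -627132 - 1737249 = -2364381$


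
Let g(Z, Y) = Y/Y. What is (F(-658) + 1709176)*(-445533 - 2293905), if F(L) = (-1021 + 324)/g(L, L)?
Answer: -4680272294802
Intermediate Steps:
g(Z, Y) = 1
F(L) = -697 (F(L) = (-1021 + 324)/1 = -697*1 = -697)
(F(-658) + 1709176)*(-445533 - 2293905) = (-697 + 1709176)*(-445533 - 2293905) = 1708479*(-2739438) = -4680272294802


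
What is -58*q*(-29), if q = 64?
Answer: 107648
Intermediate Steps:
-58*q*(-29) = -58*64*(-29) = -3712*(-29) = 107648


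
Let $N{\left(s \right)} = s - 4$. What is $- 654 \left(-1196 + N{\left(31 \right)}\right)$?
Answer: $764526$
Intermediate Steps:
$N{\left(s \right)} = -4 + s$ ($N{\left(s \right)} = s - 4 = -4 + s$)
$- 654 \left(-1196 + N{\left(31 \right)}\right) = - 654 \left(-1196 + \left(-4 + 31\right)\right) = - 654 \left(-1196 + 27\right) = \left(-654\right) \left(-1169\right) = 764526$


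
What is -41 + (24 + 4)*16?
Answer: 407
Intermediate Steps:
-41 + (24 + 4)*16 = -41 + 28*16 = -41 + 448 = 407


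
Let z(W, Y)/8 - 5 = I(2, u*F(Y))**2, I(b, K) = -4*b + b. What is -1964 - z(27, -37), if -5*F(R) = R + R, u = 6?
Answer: -2292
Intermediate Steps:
F(R) = -2*R/5 (F(R) = -(R + R)/5 = -2*R/5)
I(b, K) = -3*b
z(W, Y) = 328 (z(W, Y) = 40 + 8*(-3*2)**2 = 40 + 8*(-6)**2 = 40 + 8*36 = 40 + 288 = 328)
-1964 - z(27, -37) = -1964 - 1*328 = -1964 - 328 = -2292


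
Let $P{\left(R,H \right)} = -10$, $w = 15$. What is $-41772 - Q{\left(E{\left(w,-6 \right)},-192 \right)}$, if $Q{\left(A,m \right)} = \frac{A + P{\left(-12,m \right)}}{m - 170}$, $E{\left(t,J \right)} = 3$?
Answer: $- \frac{15121471}{362} \approx -41772.0$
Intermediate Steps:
$Q{\left(A,m \right)} = \frac{-10 + A}{-170 + m}$ ($Q{\left(A,m \right)} = \frac{A - 10}{m - 170} = \frac{-10 + A}{-170 + m}$)
$-41772 - Q{\left(E{\left(w,-6 \right)},-192 \right)} = -41772 - \frac{-10 + 3}{-170 - 192} = -41772 - \frac{1}{-362} \left(-7\right) = -41772 - \left(- \frac{1}{362}\right) \left(-7\right) = -41772 - \frac{7}{362} = - \frac{15121471}{362}$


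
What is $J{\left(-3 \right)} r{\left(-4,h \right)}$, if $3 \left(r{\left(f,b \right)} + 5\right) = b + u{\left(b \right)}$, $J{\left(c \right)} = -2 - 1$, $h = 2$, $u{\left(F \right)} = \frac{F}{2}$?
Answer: $12$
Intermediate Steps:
$u{\left(F \right)} = \frac{F}{2}$ ($u{\left(F \right)} = F \frac{1}{2} = \frac{F}{2}$)
$J{\left(c \right)} = -3$
$r{\left(f,b \right)} = -5 + \frac{b}{2}$ ($r{\left(f,b \right)} = -5 + \frac{b + \frac{b}{2}}{3} = -5 + \frac{\frac{3}{2} b}{3} = -5 + \frac{b}{2}$)
$J{\left(-3 \right)} r{\left(-4,h \right)} = - 3 \left(-5 + \frac{1}{2} \cdot 2\right) = - 3 \left(-5 + 1\right) = \left(-3\right) \left(-4\right) = 12$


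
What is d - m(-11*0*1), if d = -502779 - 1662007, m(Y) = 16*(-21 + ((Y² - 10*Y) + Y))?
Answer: -2164450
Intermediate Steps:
m(Y) = -336 - 144*Y + 16*Y² (m(Y) = 16*(-21 + (Y² - 9*Y)) = 16*(-21 + Y² - 9*Y) = -336 - 144*Y + 16*Y²)
d = -2164786
d - m(-11*0*1) = -2164786 - (-336 - 144*(-11*0) + 16*(-11*0*1)²) = -2164786 - (-336 - 0 + 16*(0*1)²) = -2164786 - (-336 - 144*0 + 16*0²) = -2164786 - (-336 + 0 + 16*0) = -2164786 - (-336 + 0 + 0) = -2164786 - 1*(-336) = -2164786 + 336 = -2164450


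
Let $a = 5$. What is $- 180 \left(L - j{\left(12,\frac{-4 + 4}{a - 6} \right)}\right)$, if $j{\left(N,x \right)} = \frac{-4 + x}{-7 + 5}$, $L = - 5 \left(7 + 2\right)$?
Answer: $8460$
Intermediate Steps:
$L = -45$ ($L = \left(-5\right) 9 = -45$)
$j{\left(N,x \right)} = 2 - \frac{x}{2}$ ($j{\left(N,x \right)} = \frac{-4 + x}{-2} = \left(-4 + x\right) \left(- \frac{1}{2}\right) = 2 - \frac{x}{2}$)
$- 180 \left(L - j{\left(12,\frac{-4 + 4}{a - 6} \right)}\right) = - 180 \left(-45 - \left(2 - \frac{\left(-4 + 4\right) \frac{1}{5 - 6}}{2}\right)\right) = - 180 \left(-45 - \left(2 - \frac{0 \frac{1}{-1}}{2}\right)\right) = - 180 \left(-45 - \left(2 - \frac{0 \left(-1\right)}{2}\right)\right) = - 180 \left(-45 - \left(2 - 0\right)\right) = - 180 \left(-45 - \left(2 + 0\right)\right) = - 180 \left(-45 - 2\right) = \left(-180\right) \left(-47\right) = 8460$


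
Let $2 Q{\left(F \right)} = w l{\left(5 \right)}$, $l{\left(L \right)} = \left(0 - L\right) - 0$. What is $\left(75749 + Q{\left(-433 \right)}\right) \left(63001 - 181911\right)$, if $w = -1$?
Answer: $-9007610865$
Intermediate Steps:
$l{\left(L \right)} = - L$ ($l{\left(L \right)} = - L + 0 = - L$)
$Q{\left(F \right)} = \frac{5}{2}$ ($Q{\left(F \right)} = \frac{\left(-1\right) \left(\left(-1\right) 5\right)}{2} = \frac{\left(-1\right) \left(-5\right)}{2} = \frac{1}{2} \cdot 5 = \frac{5}{2}$)
$\left(75749 + Q{\left(-433 \right)}\right) \left(63001 - 181911\right) = \left(75749 + \frac{5}{2}\right) \left(63001 - 181911\right) = \frac{151503}{2} \left(-118910\right) = -9007610865$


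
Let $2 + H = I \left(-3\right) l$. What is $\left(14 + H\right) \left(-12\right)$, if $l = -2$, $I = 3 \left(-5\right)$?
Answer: $936$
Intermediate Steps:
$I = -15$
$H = -92$ ($H = -2 + \left(-15\right) \left(-3\right) \left(-2\right) = -2 + 45 \left(-2\right) = -2 - 90 = -92$)
$\left(14 + H\right) \left(-12\right) = \left(14 - 92\right) \left(-12\right) = \left(-78\right) \left(-12\right) = 936$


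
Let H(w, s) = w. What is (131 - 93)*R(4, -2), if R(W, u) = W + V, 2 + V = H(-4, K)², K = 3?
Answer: 684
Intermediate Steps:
V = 14 (V = -2 + (-4)² = -2 + 16 = 14)
R(W, u) = 14 + W (R(W, u) = W + 14 = 14 + W)
(131 - 93)*R(4, -2) = (131 - 93)*(14 + 4) = 38*18 = 684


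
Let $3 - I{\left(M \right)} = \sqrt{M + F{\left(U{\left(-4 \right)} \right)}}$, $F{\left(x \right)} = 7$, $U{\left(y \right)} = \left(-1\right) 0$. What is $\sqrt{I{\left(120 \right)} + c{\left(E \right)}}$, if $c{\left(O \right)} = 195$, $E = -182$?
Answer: $\sqrt{198 - \sqrt{127}} \approx 13.665$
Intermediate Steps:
$U{\left(y \right)} = 0$
$I{\left(M \right)} = 3 - \sqrt{7 + M}$ ($I{\left(M \right)} = 3 - \sqrt{M + 7} = 3 - \sqrt{7 + M}$)
$\sqrt{I{\left(120 \right)} + c{\left(E \right)}} = \sqrt{\left(3 - \sqrt{7 + 120}\right) + 195} = \sqrt{\left(3 - \sqrt{127}\right) + 195} = \sqrt{198 - \sqrt{127}}$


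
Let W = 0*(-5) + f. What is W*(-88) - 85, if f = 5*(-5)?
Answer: 2115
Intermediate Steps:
f = -25
W = -25 (W = 0*(-5) - 25 = 0 - 25 = -25)
W*(-88) - 85 = -25*(-88) - 85 = 2200 - 85 = 2115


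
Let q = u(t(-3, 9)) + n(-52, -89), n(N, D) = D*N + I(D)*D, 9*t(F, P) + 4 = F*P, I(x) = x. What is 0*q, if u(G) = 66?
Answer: 0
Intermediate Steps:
t(F, P) = -4/9 + F*P/9 (t(F, P) = -4/9 + (F*P)/9 = -4/9 + F*P/9)
n(N, D) = D**2 + D*N (n(N, D) = D*N + D*D = D*N + D**2 = D**2 + D*N)
q = 12615 (q = 66 - 89*(-89 - 52) = 66 - 89*(-141) = 66 + 12549 = 12615)
0*q = 0*12615 = 0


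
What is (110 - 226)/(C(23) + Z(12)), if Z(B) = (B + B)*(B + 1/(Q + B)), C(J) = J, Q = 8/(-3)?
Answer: -812/2195 ≈ -0.36993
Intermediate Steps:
Q = -8/3 (Q = 8*(-1/3) = -8/3 ≈ -2.6667)
Z(B) = 2*B*(B + 1/(-8/3 + B)) (Z(B) = (B + B)*(B + 1/(-8/3 + B)) = (2*B)*(B + 1/(-8/3 + B)) = 2*B*(B + 1/(-8/3 + B)))
(110 - 226)/(C(23) + Z(12)) = (110 - 226)/(23 + 2*12*(3 - 8*12 + 3*12**2)/(-8 + 3*12)) = -116/(23 + 2*12*(3 - 96 + 3*144)/(-8 + 36)) = -116/(23 + 2*12*(3 - 96 + 432)/28) = -116/(23 + 2*12*(1/28)*339) = -116/(23 + 2034/7) = -116/2195/7 = -116*7/2195 = -812/2195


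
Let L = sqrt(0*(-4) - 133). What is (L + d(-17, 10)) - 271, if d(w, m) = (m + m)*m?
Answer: -71 + I*sqrt(133) ≈ -71.0 + 11.533*I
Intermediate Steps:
d(w, m) = 2*m**2 (d(w, m) = (2*m)*m = 2*m**2)
L = I*sqrt(133) (L = sqrt(0 - 133) = sqrt(-133) = I*sqrt(133) ≈ 11.533*I)
(L + d(-17, 10)) - 271 = (I*sqrt(133) + 2*10**2) - 271 = (I*sqrt(133) + 2*100) - 271 = (I*sqrt(133) + 200) - 271 = (200 + I*sqrt(133)) - 271 = -71 + I*sqrt(133)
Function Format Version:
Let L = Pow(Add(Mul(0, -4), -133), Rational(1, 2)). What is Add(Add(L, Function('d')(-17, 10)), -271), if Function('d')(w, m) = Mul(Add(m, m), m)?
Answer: Add(-71, Mul(I, Pow(133, Rational(1, 2)))) ≈ Add(-71.000, Mul(11.533, I))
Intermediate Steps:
Function('d')(w, m) = Mul(2, Pow(m, 2)) (Function('d')(w, m) = Mul(Mul(2, m), m) = Mul(2, Pow(m, 2)))
L = Mul(I, Pow(133, Rational(1, 2))) (L = Pow(Add(0, -133), Rational(1, 2)) = Pow(-133, Rational(1, 2)) = Mul(I, Pow(133, Rational(1, 2))) ≈ Mul(11.533, I))
Add(Add(L, Function('d')(-17, 10)), -271) = Add(Add(Mul(I, Pow(133, Rational(1, 2))), Mul(2, Pow(10, 2))), -271) = Add(Add(Mul(I, Pow(133, Rational(1, 2))), Mul(2, 100)), -271) = Add(Add(Mul(I, Pow(133, Rational(1, 2))), 200), -271) = Add(Add(200, Mul(I, Pow(133, Rational(1, 2)))), -271) = Add(-71, Mul(I, Pow(133, Rational(1, 2))))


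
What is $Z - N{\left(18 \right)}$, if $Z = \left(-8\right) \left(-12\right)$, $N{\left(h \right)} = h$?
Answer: $78$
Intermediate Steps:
$Z = 96$
$Z - N{\left(18 \right)} = 96 - 18 = 78$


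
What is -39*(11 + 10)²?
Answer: -17199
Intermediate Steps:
-39*(11 + 10)² = -39*21² = -39*441 = -17199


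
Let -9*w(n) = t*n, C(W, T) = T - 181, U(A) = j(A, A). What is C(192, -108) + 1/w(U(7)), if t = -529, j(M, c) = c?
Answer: -1070158/3703 ≈ -289.00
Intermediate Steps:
U(A) = A
C(W, T) = -181 + T
w(n) = 529*n/9 (w(n) = -(-529)*n/9 = 529*n/9)
C(192, -108) + 1/w(U(7)) = (-181 - 108) + 1/((529/9)*7) = -289 + 1/(3703/9) = -289 + 9/3703 = -1070158/3703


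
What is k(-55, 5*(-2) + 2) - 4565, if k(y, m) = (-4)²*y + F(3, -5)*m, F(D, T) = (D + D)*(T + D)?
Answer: -5349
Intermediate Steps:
F(D, T) = 2*D*(D + T) (F(D, T) = (2*D)*(D + T) = 2*D*(D + T))
k(y, m) = -12*m + 16*y (k(y, m) = (-4)²*y + (2*3*(3 - 5))*m = 16*y + (2*3*(-2))*m = 16*y - 12*m = -12*m + 16*y)
k(-55, 5*(-2) + 2) - 4565 = (-12*(5*(-2) + 2) + 16*(-55)) - 4565 = (-12*(-10 + 2) - 880) - 4565 = (-12*(-8) - 880) - 4565 = (96 - 880) - 4565 = -784 - 4565 = -5349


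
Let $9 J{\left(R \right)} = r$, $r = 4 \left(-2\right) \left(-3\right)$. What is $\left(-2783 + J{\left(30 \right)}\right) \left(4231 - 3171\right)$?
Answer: $- \frac{8841460}{3} \approx -2.9472 \cdot 10^{6}$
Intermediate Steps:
$r = 24$ ($r = \left(-8\right) \left(-3\right) = 24$)
$J{\left(R \right)} = \frac{8}{3}$ ($J{\left(R \right)} = \frac{1}{9} \cdot 24 = \frac{8}{3}$)
$\left(-2783 + J{\left(30 \right)}\right) \left(4231 - 3171\right) = \left(-2783 + \frac{8}{3}\right) \left(4231 - 3171\right) = \left(- \frac{8341}{3}\right) 1060 = - \frac{8841460}{3}$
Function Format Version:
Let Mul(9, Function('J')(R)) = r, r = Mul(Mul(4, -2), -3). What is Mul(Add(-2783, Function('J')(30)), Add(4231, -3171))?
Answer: Rational(-8841460, 3) ≈ -2.9472e+6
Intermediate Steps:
r = 24 (r = Mul(-8, -3) = 24)
Function('J')(R) = Rational(8, 3) (Function('J')(R) = Mul(Rational(1, 9), 24) = Rational(8, 3))
Mul(Add(-2783, Function('J')(30)), Add(4231, -3171)) = Mul(Add(-2783, Rational(8, 3)), Add(4231, -3171)) = Mul(Rational(-8341, 3), 1060) = Rational(-8841460, 3)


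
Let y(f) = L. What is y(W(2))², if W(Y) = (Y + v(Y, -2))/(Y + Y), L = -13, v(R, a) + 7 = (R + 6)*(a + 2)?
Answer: 169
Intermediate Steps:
v(R, a) = -7 + (2 + a)*(6 + R) (v(R, a) = -7 + (R + 6)*(a + 2) = -7 + (6 + R)*(2 + a) = -7 + (2 + a)*(6 + R))
W(Y) = (-7 + Y)/(2*Y) (W(Y) = (Y + (5 + 2*Y + 6*(-2) + Y*(-2)))/(Y + Y) = (Y + (5 + 2*Y - 12 - 2*Y))/((2*Y)) = (Y - 7)*(1/(2*Y)) = (-7 + Y)*(1/(2*Y)) = (-7 + Y)/(2*Y))
y(f) = -13
y(W(2))² = (-13)² = 169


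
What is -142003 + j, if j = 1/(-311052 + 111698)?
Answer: -28308866063/199354 ≈ -1.4200e+5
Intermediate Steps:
j = -1/199354 (j = 1/(-199354) = -1/199354 ≈ -5.0162e-6)
-142003 + j = -142003 - 1/199354 = -28308866063/199354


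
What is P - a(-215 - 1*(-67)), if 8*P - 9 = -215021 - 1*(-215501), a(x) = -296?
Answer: 2857/8 ≈ 357.13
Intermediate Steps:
P = 489/8 (P = 9/8 + (-215021 - 1*(-215501))/8 = 9/8 + (-215021 + 215501)/8 = 9/8 + (⅛)*480 = 9/8 + 60 = 489/8 ≈ 61.125)
P - a(-215 - 1*(-67)) = 489/8 - 1*(-296) = 489/8 + 296 = 2857/8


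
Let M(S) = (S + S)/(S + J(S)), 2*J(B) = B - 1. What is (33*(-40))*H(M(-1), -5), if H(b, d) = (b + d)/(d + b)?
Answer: -1320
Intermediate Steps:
J(B) = -½ + B/2 (J(B) = (B - 1)/2 = (-1 + B)/2 = -½ + B/2)
M(S) = 2*S/(-½ + 3*S/2) (M(S) = (S + S)/(S + (-½ + S/2)) = (2*S)/(-½ + 3*S/2) = 2*S/(-½ + 3*S/2))
H(b, d) = 1 (H(b, d) = (b + d)/(b + d) = 1)
(33*(-40))*H(M(-1), -5) = (33*(-40))*1 = -1320*1 = -1320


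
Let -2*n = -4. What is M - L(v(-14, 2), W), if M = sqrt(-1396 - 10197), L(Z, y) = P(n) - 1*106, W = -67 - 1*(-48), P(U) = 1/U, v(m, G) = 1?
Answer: 211/2 + I*sqrt(11593) ≈ 105.5 + 107.67*I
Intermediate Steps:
n = 2 (n = -1/2*(-4) = 2)
W = -19 (W = -67 + 48 = -19)
L(Z, y) = -211/2 (L(Z, y) = 1/2 - 1*106 = 1/2 - 106 = -211/2)
M = I*sqrt(11593) (M = sqrt(-11593) = I*sqrt(11593) ≈ 107.67*I)
M - L(v(-14, 2), W) = I*sqrt(11593) - 1*(-211/2) = I*sqrt(11593) + 211/2 = 211/2 + I*sqrt(11593)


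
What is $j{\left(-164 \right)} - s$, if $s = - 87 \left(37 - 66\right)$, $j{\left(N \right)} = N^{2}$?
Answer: $24373$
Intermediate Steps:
$s = 2523$ ($s = \left(-87\right) \left(-29\right) = 2523$)
$j{\left(-164 \right)} - s = \left(-164\right)^{2} - 2523 = 26896 - 2523 = 24373$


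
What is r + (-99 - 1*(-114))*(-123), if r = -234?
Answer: -2079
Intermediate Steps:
r + (-99 - 1*(-114))*(-123) = -234 + (-99 - 1*(-114))*(-123) = -234 + (-99 + 114)*(-123) = -234 + 15*(-123) = -234 - 1845 = -2079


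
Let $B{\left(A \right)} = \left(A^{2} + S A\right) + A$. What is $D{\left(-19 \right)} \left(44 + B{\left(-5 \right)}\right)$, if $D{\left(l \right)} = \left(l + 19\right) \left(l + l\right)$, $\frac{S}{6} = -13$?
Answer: $0$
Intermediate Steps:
$S = -78$ ($S = 6 \left(-13\right) = -78$)
$D{\left(l \right)} = 2 l \left(19 + l\right)$ ($D{\left(l \right)} = \left(19 + l\right) 2 l = 2 l \left(19 + l\right)$)
$B{\left(A \right)} = A^{2} - 77 A$ ($B{\left(A \right)} = \left(A^{2} - 78 A\right) + A = A^{2} - 77 A$)
$D{\left(-19 \right)} \left(44 + B{\left(-5 \right)}\right) = 2 \left(-19\right) \left(19 - 19\right) \left(44 - 5 \left(-77 - 5\right)\right) = 2 \left(-19\right) 0 \left(44 - -410\right) = 0 \left(44 + 410\right) = 0 \cdot 454 = 0$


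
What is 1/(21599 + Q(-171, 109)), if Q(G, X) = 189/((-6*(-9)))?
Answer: 2/43205 ≈ 4.6291e-5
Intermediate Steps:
Q(G, X) = 7/2 (Q(G, X) = 189/54 = 189*(1/54) = 7/2)
1/(21599 + Q(-171, 109)) = 1/(21599 + 7/2) = 1/(43205/2) = 2/43205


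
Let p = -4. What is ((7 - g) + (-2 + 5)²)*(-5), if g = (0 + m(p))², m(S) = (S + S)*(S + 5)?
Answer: 240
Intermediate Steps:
m(S) = 2*S*(5 + S) (m(S) = (2*S)*(5 + S) = 2*S*(5 + S))
g = 64 (g = (0 + 2*(-4)*(5 - 4))² = (0 + 2*(-4)*1)² = (0 - 8)² = (-8)² = 64)
((7 - g) + (-2 + 5)²)*(-5) = ((7 - 1*64) + (-2 + 5)²)*(-5) = ((7 - 64) + 3²)*(-5) = (-57 + 9)*(-5) = -48*(-5) = 240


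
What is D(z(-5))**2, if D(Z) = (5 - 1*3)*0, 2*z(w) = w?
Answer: 0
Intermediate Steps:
z(w) = w/2
D(Z) = 0 (D(Z) = (5 - 3)*0 = 2*0 = 0)
D(z(-5))**2 = 0**2 = 0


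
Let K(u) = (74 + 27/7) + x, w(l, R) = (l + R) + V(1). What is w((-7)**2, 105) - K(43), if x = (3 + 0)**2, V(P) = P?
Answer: 477/7 ≈ 68.143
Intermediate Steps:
x = 9 (x = 3**2 = 9)
w(l, R) = 1 + R + l (w(l, R) = (l + R) + 1 = (R + l) + 1 = 1 + R + l)
K(u) = 608/7 (K(u) = (74 + 27/7) + 9 = 545/7 + 9 = 608/7)
w((-7)**2, 105) - K(43) = (1 + 105 + (-7)**2) - 1*608/7 = (1 + 105 + 49) - 608/7 = 155 - 608/7 = 477/7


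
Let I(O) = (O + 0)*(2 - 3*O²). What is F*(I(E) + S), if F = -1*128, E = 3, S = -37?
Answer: 14336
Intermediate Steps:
F = -128
I(O) = O*(2 - 3*O²)
F*(I(E) + S) = -128*(3*(2 - 3*3²) - 37) = -128*(3*(2 - 3*9) - 37) = -128*(3*(2 - 27) - 37) = -128*(3*(-25) - 37) = -128*(-75 - 37) = -128*(-112) = 14336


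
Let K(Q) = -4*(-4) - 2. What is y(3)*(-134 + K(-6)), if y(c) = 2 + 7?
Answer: -1080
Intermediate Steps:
K(Q) = 14 (K(Q) = 16 - 2 = 14)
y(c) = 9
y(3)*(-134 + K(-6)) = 9*(-134 + 14) = 9*(-120) = -1080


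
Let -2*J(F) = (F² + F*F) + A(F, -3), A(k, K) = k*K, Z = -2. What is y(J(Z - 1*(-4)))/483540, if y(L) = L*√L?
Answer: -I/483540 ≈ -2.0681e-6*I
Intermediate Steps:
A(k, K) = K*k
J(F) = -F² + 3*F/2 (J(F) = -((F² + F*F) - 3*F)/2 = -((F² + F²) - 3*F)/2 = -(2*F² - 3*F)/2 = -(-3*F + 2*F²)/2 = -F² + 3*F/2)
y(L) = L^(3/2)
y(J(Z - 1*(-4)))/483540 = ((-2 - 1*(-4))*(3 - 2*(-2 - 1*(-4)))/2)^(3/2)/483540 = ((-2 + 4)*(3 - 2*(-2 + 4))/2)^(3/2)*(1/483540) = ((½)*2*(3 - 2*2))^(3/2)*(1/483540) = ((½)*2*(3 - 4))^(3/2)*(1/483540) = ((½)*2*(-1))^(3/2)*(1/483540) = (-1)^(3/2)*(1/483540) = -I*(1/483540) = -I/483540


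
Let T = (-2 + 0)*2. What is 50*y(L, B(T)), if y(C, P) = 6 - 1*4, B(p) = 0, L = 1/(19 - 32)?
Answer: 100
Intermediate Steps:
T = -4 (T = -2*2 = -4)
L = -1/13 (L = 1/(-13) = -1/13 ≈ -0.076923)
y(C, P) = 2 (y(C, P) = 6 - 4 = 2)
50*y(L, B(T)) = 50*2 = 100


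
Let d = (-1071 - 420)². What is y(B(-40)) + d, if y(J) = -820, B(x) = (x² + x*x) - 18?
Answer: 2222261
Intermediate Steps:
B(x) = -18 + 2*x² (B(x) = (x² + x²) - 18 = 2*x² - 18 = -18 + 2*x²)
d = 2223081 (d = (-1491)² = 2223081)
y(B(-40)) + d = -820 + 2223081 = 2222261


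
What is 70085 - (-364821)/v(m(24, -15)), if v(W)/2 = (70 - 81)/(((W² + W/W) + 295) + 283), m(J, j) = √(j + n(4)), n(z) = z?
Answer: -102838229/11 ≈ -9.3489e+6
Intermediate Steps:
m(J, j) = √(4 + j) (m(J, j) = √(j + 4) = √(4 + j))
v(W) = -22/(579 + W²) (v(W) = 2*((70 - 81)/(((W² + W/W) + 295) + 283)) = 2*(-11/(((W² + 1) + 295) + 283)) = 2*(-11/(((1 + W²) + 295) + 283)) = 2*(-11/((296 + W²) + 283)) = 2*(-11/(579 + W²)) = -22/(579 + W²))
70085 - (-364821)/v(m(24, -15)) = 70085 - (-364821)/((-22/(579 + (√(4 - 15))²))) = 70085 - (-364821)/((-22/(579 + (√(-11))²))) = 70085 - (-364821)/((-22/(579 + (I*√11)²))) = 70085 - (-364821)/((-22/(579 - 11))) = 70085 - (-364821)/((-22/568)) = 70085 - (-364821)/((-22*1/568)) = 70085 - (-364821)/(-11/284) = 70085 - (-364821)*(-284)/11 = 70085 - 1*103609164/11 = 70085 - 103609164/11 = -102838229/11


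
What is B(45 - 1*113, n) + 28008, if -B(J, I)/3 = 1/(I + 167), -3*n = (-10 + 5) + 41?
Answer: 4341237/155 ≈ 28008.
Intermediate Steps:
n = -12 (n = -((-10 + 5) + 41)/3 = -(-5 + 41)/3 = -⅓*36 = -12)
B(J, I) = -3/(167 + I) (B(J, I) = -3/(I + 167) = -3/(167 + I))
B(45 - 1*113, n) + 28008 = -3/(167 - 12) + 28008 = -3/155 + 28008 = 4341237/155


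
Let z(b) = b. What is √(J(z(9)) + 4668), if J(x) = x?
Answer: √4677 ≈ 68.389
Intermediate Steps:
√(J(z(9)) + 4668) = √(9 + 4668) = √4677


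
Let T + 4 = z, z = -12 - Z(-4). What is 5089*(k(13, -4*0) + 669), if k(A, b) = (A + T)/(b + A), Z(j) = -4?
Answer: 44264122/13 ≈ 3.4049e+6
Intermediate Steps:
z = -8 (z = -12 - 1*(-4) = -12 + 4 = -8)
T = -12 (T = -4 - 8 = -12)
k(A, b) = (-12 + A)/(A + b) (k(A, b) = (A - 12)/(b + A) = (-12 + A)/(A + b))
5089*(k(13, -4*0) + 669) = 5089*((-12 + 13)/(13 - 4*0) + 669) = 5089*(1/(13 + 0) + 669) = 5089*(1/13 + 669) = 5089*(8698/13) = 44264122/13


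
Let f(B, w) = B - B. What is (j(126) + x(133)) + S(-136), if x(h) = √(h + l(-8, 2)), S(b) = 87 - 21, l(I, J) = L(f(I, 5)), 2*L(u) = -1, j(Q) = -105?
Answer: -39 + √530/2 ≈ -27.489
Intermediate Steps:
f(B, w) = 0
L(u) = -½ (L(u) = (½)*(-1) = -½)
l(I, J) = -½
S(b) = 66
x(h) = √(-½ + h) (x(h) = √(h - ½) = √(-½ + h))
(j(126) + x(133)) + S(-136) = (-105 + √(-2 + 4*133)/2) + 66 = (-105 + √(-2 + 532)/2) + 66 = (-105 + √530/2) + 66 = -39 + √530/2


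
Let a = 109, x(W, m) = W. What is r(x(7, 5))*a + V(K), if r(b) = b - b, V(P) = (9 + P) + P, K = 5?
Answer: 19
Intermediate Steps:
V(P) = 9 + 2*P
r(b) = 0
r(x(7, 5))*a + V(K) = 0*109 + (9 + 2*5) = 0 + (9 + 10) = 0 + 19 = 19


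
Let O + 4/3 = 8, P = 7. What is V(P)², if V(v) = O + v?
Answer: 1681/9 ≈ 186.78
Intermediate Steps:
O = 20/3 (O = -4/3 + 8 = 20/3 ≈ 6.6667)
V(v) = 20/3 + v
V(P)² = (20/3 + 7)² = (41/3)² = 1681/9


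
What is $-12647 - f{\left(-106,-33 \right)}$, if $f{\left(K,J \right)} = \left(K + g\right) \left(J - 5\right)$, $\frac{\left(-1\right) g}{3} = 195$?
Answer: $-38905$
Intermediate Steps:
$g = -585$ ($g = \left(-3\right) 195 = -585$)
$f{\left(K,J \right)} = \left(-585 + K\right) \left(-5 + J\right)$ ($f{\left(K,J \right)} = \left(K - 585\right) \left(J - 5\right) = \left(-585 + K\right) \left(-5 + J\right)$)
$-12647 - f{\left(-106,-33 \right)} = -12647 - \left(2925 - -19305 - -530 - -3498\right) = -12647 - \left(2925 + 19305 + 530 + 3498\right) = -12647 - 26258 = -38905$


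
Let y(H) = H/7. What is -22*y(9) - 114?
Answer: -996/7 ≈ -142.29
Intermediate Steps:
y(H) = H/7 (y(H) = H*(1/7) = H/7)
-22*y(9) - 114 = -22*9/7 - 114 = -198/7 - 114 = -996/7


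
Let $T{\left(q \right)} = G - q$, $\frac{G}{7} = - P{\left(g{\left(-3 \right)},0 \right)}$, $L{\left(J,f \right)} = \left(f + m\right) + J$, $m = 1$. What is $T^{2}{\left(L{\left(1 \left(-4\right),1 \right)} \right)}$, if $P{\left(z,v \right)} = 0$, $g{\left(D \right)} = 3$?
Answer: $4$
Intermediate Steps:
$L{\left(J,f \right)} = 1 + J + f$ ($L{\left(J,f \right)} = \left(f + 1\right) + J = \left(1 + f\right) + J = 1 + J + f$)
$G = 0$ ($G = 7 \left(\left(-1\right) 0\right) = 7 \cdot 0 = 0$)
$T{\left(q \right)} = - q$ ($T{\left(q \right)} = 0 - q = - q$)
$T^{2}{\left(L{\left(1 \left(-4\right),1 \right)} \right)} = \left(- (1 + 1 \left(-4\right) + 1)\right)^{2} = \left(- (1 - 4 + 1)\right)^{2} = \left(\left(-1\right) \left(-2\right)\right)^{2} = 2^{2} = 4$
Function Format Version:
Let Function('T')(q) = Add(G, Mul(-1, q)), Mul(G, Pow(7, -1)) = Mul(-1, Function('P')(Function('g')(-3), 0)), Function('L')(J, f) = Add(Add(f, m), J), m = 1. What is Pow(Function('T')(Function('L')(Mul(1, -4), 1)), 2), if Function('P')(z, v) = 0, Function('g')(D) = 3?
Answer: 4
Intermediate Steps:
Function('L')(J, f) = Add(1, J, f) (Function('L')(J, f) = Add(Add(f, 1), J) = Add(Add(1, f), J) = Add(1, J, f))
G = 0 (G = Mul(7, Mul(-1, 0)) = Mul(7, 0) = 0)
Function('T')(q) = Mul(-1, q) (Function('T')(q) = Add(0, Mul(-1, q)) = Mul(-1, q))
Pow(Function('T')(Function('L')(Mul(1, -4), 1)), 2) = Pow(Mul(-1, Add(1, Mul(1, -4), 1)), 2) = Pow(Mul(-1, Add(1, -4, 1)), 2) = Pow(Mul(-1, -2), 2) = Pow(2, 2) = 4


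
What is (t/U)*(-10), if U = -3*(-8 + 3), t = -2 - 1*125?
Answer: 254/3 ≈ 84.667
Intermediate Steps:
t = -127 (t = -2 - 125 = -127)
U = 15 (U = -3*(-5) = 15)
(t/U)*(-10) = -127/15*(-10) = 254/3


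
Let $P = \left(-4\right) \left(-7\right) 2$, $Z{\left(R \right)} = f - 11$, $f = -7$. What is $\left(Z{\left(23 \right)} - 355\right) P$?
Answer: $-20888$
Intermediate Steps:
$Z{\left(R \right)} = -18$ ($Z{\left(R \right)} = -7 - 11 = -18$)
$P = 56$ ($P = 28 \cdot 2 = 56$)
$\left(Z{\left(23 \right)} - 355\right) P = \left(-18 - 355\right) 56 = \left(-373\right) 56 = -20888$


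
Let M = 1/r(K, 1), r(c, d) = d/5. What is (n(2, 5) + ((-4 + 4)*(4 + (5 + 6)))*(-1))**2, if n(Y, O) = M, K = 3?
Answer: 25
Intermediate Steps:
r(c, d) = d/5 (r(c, d) = d*(1/5) = d/5)
M = 5 (M = 1/((1/5)*1) = 1/(1/5) = 5)
n(Y, O) = 5
(n(2, 5) + ((-4 + 4)*(4 + (5 + 6)))*(-1))**2 = (5 + ((-4 + 4)*(4 + (5 + 6)))*(-1))**2 = (5 + (0*(4 + 11))*(-1))**2 = (5 + (0*15)*(-1))**2 = (5 + 0*(-1))**2 = (5 + 0)**2 = 5**2 = 25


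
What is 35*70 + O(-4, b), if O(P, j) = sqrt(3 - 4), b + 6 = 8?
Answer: 2450 + I ≈ 2450.0 + 1.0*I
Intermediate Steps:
b = 2 (b = -6 + 8 = 2)
O(P, j) = I (O(P, j) = sqrt(-1) = I)
35*70 + O(-4, b) = 35*70 + I = 2450 + I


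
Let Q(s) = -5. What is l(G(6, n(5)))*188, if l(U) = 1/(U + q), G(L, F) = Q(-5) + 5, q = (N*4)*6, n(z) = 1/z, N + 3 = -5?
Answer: -47/48 ≈ -0.97917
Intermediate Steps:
N = -8 (N = -3 - 5 = -8)
n(z) = 1/z
q = -192 (q = -8*4*6 = -32*6 = -192)
G(L, F) = 0 (G(L, F) = -5 + 5 = 0)
l(U) = 1/(-192 + U) (l(U) = 1/(U - 192) = 1/(-192 + U))
l(G(6, n(5)))*188 = 188/(-192 + 0) = 188/(-192) = -1/192*188 = -47/48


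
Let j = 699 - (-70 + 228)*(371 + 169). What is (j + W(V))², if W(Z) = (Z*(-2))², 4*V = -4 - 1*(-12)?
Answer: 7158006025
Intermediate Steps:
V = 2 (V = (-4 - 1*(-12))/4 = (-4 + 12)/4 = (¼)*8 = 2)
W(Z) = 4*Z² (W(Z) = (-2*Z)² = 4*Z²)
j = -84621 (j = 699 - 158*540 = 699 - 1*85320 = 699 - 85320 = -84621)
(j + W(V))² = (-84621 + 4*2²)² = (-84621 + 4*4)² = (-84621 + 16)² = (-84605)² = 7158006025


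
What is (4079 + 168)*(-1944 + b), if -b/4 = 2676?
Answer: -53716056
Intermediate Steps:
b = -10704 (b = -4*2676 = -10704)
(4079 + 168)*(-1944 + b) = (4079 + 168)*(-1944 - 10704) = 4247*(-12648) = -53716056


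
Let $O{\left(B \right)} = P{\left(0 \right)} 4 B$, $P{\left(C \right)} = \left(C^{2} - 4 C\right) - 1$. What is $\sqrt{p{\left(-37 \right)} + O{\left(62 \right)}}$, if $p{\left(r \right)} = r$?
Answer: $i \sqrt{285} \approx 16.882 i$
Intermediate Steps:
$P{\left(C \right)} = -1 + C^{2} - 4 C$
$O{\left(B \right)} = - 4 B$ ($O{\left(B \right)} = \left(-1 + 0^{2} - 0\right) 4 B = \left(-1 + 0 + 0\right) 4 B = \left(-1\right) 4 B = - 4 B$)
$\sqrt{p{\left(-37 \right)} + O{\left(62 \right)}} = \sqrt{-37 - 248} = \sqrt{-285} = i \sqrt{285}$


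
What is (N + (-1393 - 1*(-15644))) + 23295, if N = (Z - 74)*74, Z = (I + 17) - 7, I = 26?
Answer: 34734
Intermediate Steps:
Z = 36 (Z = (26 + 17) - 7 = 43 - 7 = 36)
N = -2812 (N = (36 - 74)*74 = -38*74 = -2812)
(N + (-1393 - 1*(-15644))) + 23295 = (-2812 + (-1393 - 1*(-15644))) + 23295 = (-2812 + (-1393 + 15644)) + 23295 = (-2812 + 14251) + 23295 = 11439 + 23295 = 34734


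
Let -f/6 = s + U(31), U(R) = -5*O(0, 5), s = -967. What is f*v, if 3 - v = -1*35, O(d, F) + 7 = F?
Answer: 218196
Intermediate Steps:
O(d, F) = -7 + F
v = 38 (v = 3 - (-1)*35 = 3 - 1*(-35) = 3 + 35 = 38)
U(R) = 10 (U(R) = -5*(-7 + 5) = -5*(-2) = 10)
f = 5742 (f = -6*(-967 + 10) = -6*(-957) = 5742)
f*v = 5742*38 = 218196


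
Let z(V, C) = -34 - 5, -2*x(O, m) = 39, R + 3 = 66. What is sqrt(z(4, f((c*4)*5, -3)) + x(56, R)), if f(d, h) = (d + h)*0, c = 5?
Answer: 3*I*sqrt(26)/2 ≈ 7.6485*I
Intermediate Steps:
R = 63 (R = -3 + 66 = 63)
x(O, m) = -39/2 (x(O, m) = -1/2*39 = -39/2)
f(d, h) = 0
z(V, C) = -39
sqrt(z(4, f((c*4)*5, -3)) + x(56, R)) = sqrt(-39 - 39/2) = sqrt(-117/2) = 3*I*sqrt(26)/2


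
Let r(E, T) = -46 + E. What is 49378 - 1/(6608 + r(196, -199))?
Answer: 333696523/6758 ≈ 49378.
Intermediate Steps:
49378 - 1/(6608 + r(196, -199)) = 49378 - 1/(6608 + (-46 + 196)) = 49378 - 1/(6608 + 150) = 49378 - 1/6758 = 333696523/6758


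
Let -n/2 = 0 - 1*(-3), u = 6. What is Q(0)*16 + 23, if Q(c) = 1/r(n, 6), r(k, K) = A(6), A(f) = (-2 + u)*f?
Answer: 71/3 ≈ 23.667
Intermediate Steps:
n = -6 (n = -2*(0 - 1*(-3)) = -2*(0 + 3) = -2*3 = -6)
A(f) = 4*f (A(f) = (-2 + 6)*f = 4*f)
r(k, K) = 24 (r(k, K) = 4*6 = 24)
Q(c) = 1/24
Q(0)*16 + 23 = (1/24)*16 + 23 = ⅔ + 23 = 71/3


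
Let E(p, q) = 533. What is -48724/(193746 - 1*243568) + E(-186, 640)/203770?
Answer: 121402983/123807670 ≈ 0.98058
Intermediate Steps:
-48724/(193746 - 1*243568) + E(-186, 640)/203770 = -48724/(193746 - 1*243568) + 533/203770 = -48724/(193746 - 243568) + 533*(1/203770) = -48724/(-49822) + 13/4970 = -48724*(-1/49822) + 13/4970 = 24362/24911 + 13/4970 = 121402983/123807670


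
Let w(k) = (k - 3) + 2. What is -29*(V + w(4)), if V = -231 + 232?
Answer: -116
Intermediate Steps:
w(k) = -1 + k (w(k) = (-3 + k) + 2 = -1 + k)
V = 1
-29*(V + w(4)) = -29*(1 + (-1 + 4)) = -29*(1 + 3) = -29*4 = -116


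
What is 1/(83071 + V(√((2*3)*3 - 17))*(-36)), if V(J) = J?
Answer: 1/83035 ≈ 1.2043e-5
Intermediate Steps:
1/(83071 + V(√((2*3)*3 - 17))*(-36)) = 1/(83071 + √((2*3)*3 - 17)*(-36)) = 1/(83071 + √(6*3 - 17)*(-36)) = 1/(83071 + √(18 - 17)*(-36)) = 1/(83071 + √1*(-36)) = 1/(83071 + 1*(-36)) = 1/(83071 - 36) = 1/83035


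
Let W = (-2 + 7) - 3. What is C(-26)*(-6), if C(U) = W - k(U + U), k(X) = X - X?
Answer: -12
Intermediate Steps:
k(X) = 0
W = 2 (W = 5 - 3 = 2)
C(U) = 2 (C(U) = 2 - 1*0 = 2 + 0 = 2)
C(-26)*(-6) = 2*(-6) = -12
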